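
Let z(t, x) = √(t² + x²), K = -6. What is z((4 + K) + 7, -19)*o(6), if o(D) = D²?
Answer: 36*√386 ≈ 707.29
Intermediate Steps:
z((4 + K) + 7, -19)*o(6) = √(((4 - 6) + 7)² + (-19)²)*6² = √((-2 + 7)² + 361)*36 = √(5² + 361)*36 = √(25 + 361)*36 = √386*36 = 36*√386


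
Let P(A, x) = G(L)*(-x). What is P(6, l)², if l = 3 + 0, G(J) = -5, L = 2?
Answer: 225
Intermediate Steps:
l = 3
P(A, x) = 5*x (P(A, x) = -(-5)*x = 5*x)
P(6, l)² = (5*3)² = 15² = 225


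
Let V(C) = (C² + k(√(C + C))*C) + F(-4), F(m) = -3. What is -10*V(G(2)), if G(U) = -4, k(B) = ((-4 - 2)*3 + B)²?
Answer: 12510 - 2880*I*√2 ≈ 12510.0 - 4072.9*I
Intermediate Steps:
k(B) = (-18 + B)² (k(B) = (-6*3 + B)² = (-18 + B)²)
V(C) = -3 + C² + C*(-18 + √2*√C)² (V(C) = (C² + (-18 + √(C + C))²*C) - 3 = (C² + (-18 + √(2*C))²*C) - 3 = (C² + (-18 + √2*√C)²*C) - 3 = (C² + C*(-18 + √2*√C)²) - 3 = -3 + C² + C*(-18 + √2*√C)²)
-10*V(G(2)) = -10*(-3 + (-4)² - 4*(-18 + √2*√(-4))²) = -10*(-3 + 16 - 4*(-18 + √2*(2*I))²) = -10*(-3 + 16 - 4*(-18 + 2*I*√2)²) = -10*(13 - 4*(-18 + 2*I*√2)²) = -130 + 40*(-18 + 2*I*√2)²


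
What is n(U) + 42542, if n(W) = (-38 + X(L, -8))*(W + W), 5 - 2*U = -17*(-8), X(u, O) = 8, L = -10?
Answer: 46472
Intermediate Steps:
U = -131/2 (U = 5/2 - (-17)*(-8)/2 = 5/2 - ½*136 = 5/2 - 68 = -131/2 ≈ -65.500)
n(W) = -60*W (n(W) = (-38 + 8)*(W + W) = -60*W)
n(U) + 42542 = -60*(-131/2) + 42542 = 3930 + 42542 = 46472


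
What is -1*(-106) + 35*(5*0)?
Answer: 106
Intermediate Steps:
-1*(-106) + 35*(5*0) = 106 + 35*0 = 106 + 0 = 106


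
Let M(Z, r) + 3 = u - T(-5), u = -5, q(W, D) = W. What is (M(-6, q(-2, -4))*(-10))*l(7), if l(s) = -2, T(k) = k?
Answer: -60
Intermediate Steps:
M(Z, r) = -3 (M(Z, r) = -3 + (-5 - 1*(-5)) = -3 + (-5 + 5) = -3 + 0 = -3)
(M(-6, q(-2, -4))*(-10))*l(7) = -3*(-10)*(-2) = 30*(-2) = -60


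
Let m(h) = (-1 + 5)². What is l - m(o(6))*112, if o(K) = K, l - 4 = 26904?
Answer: 25116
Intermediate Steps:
l = 26908 (l = 4 + 26904 = 26908)
m(h) = 16 (m(h) = 4² = 16)
l - m(o(6))*112 = 26908 - 16*112 = 26908 - 1*1792 = 26908 - 1792 = 25116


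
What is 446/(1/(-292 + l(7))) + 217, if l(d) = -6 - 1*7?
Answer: -135813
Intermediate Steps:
l(d) = -13 (l(d) = -6 - 7 = -13)
446/(1/(-292 + l(7))) + 217 = 446/(1/(-292 - 13)) + 217 = 446/(1/(-305)) + 217 = 446/(-1/305) + 217 = 446*(-305) + 217 = -136030 + 217 = -135813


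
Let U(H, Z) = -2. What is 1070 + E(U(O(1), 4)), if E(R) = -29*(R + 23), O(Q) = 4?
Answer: 461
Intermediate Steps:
E(R) = -667 - 29*R (E(R) = -29*(23 + R) = -667 - 29*R)
1070 + E(U(O(1), 4)) = 1070 + (-667 - 29*(-2)) = 1070 + (-667 + 58) = 1070 - 609 = 461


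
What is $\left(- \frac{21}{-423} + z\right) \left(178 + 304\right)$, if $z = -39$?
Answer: $- \frac{2647144}{141} \approx -18774.0$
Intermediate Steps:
$\left(- \frac{21}{-423} + z\right) \left(178 + 304\right) = \left(- \frac{21}{-423} - 39\right) \left(178 + 304\right) = \left(\left(-21\right) \left(- \frac{1}{423}\right) - 39\right) 482 = \left(\frac{7}{141} - 39\right) 482 = \left(- \frac{5492}{141}\right) 482 = - \frac{2647144}{141}$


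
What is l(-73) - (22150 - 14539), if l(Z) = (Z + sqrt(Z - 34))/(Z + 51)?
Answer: -167369/22 - I*sqrt(107)/22 ≈ -7607.7 - 0.47019*I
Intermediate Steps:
l(Z) = (Z + sqrt(-34 + Z))/(51 + Z)
l(-73) - (22150 - 14539) = (-73 + sqrt(-34 - 73))/(51 - 73) - (22150 - 14539) = (-73 + sqrt(-107))/(-22) - 1*7611 = -(-73 + I*sqrt(107))/22 - 7611 = (73/22 - I*sqrt(107)/22) - 7611 = -167369/22 - I*sqrt(107)/22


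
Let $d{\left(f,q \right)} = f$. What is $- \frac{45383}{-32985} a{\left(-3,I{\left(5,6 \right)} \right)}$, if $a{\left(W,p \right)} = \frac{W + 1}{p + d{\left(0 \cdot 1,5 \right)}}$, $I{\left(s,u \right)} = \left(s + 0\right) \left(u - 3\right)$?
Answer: $- \frac{90766}{494775} \approx -0.18345$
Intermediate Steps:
$I{\left(s,u \right)} = s \left(-3 + u\right)$
$a{\left(W,p \right)} = \frac{1 + W}{p}$ ($a{\left(W,p \right)} = \frac{W + 1}{p + 0 \cdot 1} = \frac{1 + W}{p + 0} = \frac{1 + W}{p}$)
$- \frac{45383}{-32985} a{\left(-3,I{\left(5,6 \right)} \right)} = - \frac{45383}{-32985} \frac{1 - 3}{5 \left(-3 + 6\right)} = \left(-45383\right) \left(- \frac{1}{32985}\right) \frac{1}{5 \cdot 3} \left(-2\right) = \frac{45383 \cdot \frac{1}{15} \left(-2\right)}{32985} = \frac{45383}{32985} \left(- \frac{2}{15}\right) = - \frac{90766}{494775}$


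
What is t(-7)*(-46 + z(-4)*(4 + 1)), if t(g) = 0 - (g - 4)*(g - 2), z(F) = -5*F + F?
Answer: -3366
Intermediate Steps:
z(F) = -4*F
t(g) = -(-4 + g)*(-2 + g) (t(g) = 0 - (-4 + g)*(-2 + g) = -(-4 + g)*(-2 + g))
t(-7)*(-46 + z(-4)*(4 + 1)) = (-8 - 1*(-7)**2 + 6*(-7))*(-46 + (-4*(-4))*(4 + 1)) = (-8 - 1*49 - 42)*(-46 + 16*5) = (-8 - 49 - 42)*(-46 + 80) = -99*34 = -3366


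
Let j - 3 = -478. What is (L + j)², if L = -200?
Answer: 455625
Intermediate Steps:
j = -475 (j = 3 - 478 = -475)
(L + j)² = (-200 - 475)² = (-675)² = 455625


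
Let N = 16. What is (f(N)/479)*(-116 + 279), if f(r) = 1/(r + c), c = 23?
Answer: 163/18681 ≈ 0.0087254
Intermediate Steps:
f(r) = 1/(23 + r) (f(r) = 1/(r + 23) = 1/(23 + r))
(f(N)/479)*(-116 + 279) = (1/((23 + 16)*479))*(-116 + 279) = ((1/479)/39)*163 = ((1/39)*(1/479))*163 = (1/18681)*163 = 163/18681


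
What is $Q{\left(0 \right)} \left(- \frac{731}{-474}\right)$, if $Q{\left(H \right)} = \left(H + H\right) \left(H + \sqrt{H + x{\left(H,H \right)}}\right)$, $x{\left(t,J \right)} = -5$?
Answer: $0$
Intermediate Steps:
$Q{\left(H \right)} = 2 H \left(H + \sqrt{-5 + H}\right)$ ($Q{\left(H \right)} = \left(H + H\right) \left(H + \sqrt{H - 5}\right) = 2 H \left(H + \sqrt{-5 + H}\right)$)
$Q{\left(0 \right)} \left(- \frac{731}{-474}\right) = 2 \cdot 0 \left(0 + \sqrt{-5 + 0}\right) \left(- \frac{731}{-474}\right) = 2 \cdot 0 \left(0 + \sqrt{-5}\right) \left(\left(-731\right) \left(- \frac{1}{474}\right)\right) = 2 \cdot 0 \left(0 + i \sqrt{5}\right) \frac{731}{474} = 2 \cdot 0 i \sqrt{5} \cdot \frac{731}{474} = 0 \cdot \frac{731}{474} = 0$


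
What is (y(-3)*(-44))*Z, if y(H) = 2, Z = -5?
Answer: 440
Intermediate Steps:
(y(-3)*(-44))*Z = (2*(-44))*(-5) = -88*(-5) = 440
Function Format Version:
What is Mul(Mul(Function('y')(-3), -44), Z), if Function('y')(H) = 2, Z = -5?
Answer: 440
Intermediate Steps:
Mul(Mul(Function('y')(-3), -44), Z) = Mul(Mul(2, -44), -5) = Mul(-88, -5) = 440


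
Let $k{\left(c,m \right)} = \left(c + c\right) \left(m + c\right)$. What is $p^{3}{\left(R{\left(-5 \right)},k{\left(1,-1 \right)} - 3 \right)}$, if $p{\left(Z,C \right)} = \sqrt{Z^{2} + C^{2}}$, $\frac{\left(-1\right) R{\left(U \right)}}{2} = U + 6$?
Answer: $13 \sqrt{13} \approx 46.872$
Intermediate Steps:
$R{\left(U \right)} = -12 - 2 U$ ($R{\left(U \right)} = - 2 \left(U + 6\right) = - 2 \left(6 + U\right) = -12 - 2 U$)
$k{\left(c,m \right)} = 2 c \left(c + m\right)$
$p{\left(Z,C \right)} = \sqrt{C^{2} + Z^{2}}$
$p^{3}{\left(R{\left(-5 \right)},k{\left(1,-1 \right)} - 3 \right)} = \left(\sqrt{\left(2 \cdot 1 \left(1 - 1\right) - 3\right)^{2} + \left(-12 - -10\right)^{2}}\right)^{3} = \left(\sqrt{\left(2 \cdot 1 \cdot 0 - 3\right)^{2} + \left(-12 + 10\right)^{2}}\right)^{3} = \left(\sqrt{\left(0 - 3\right)^{2} + \left(-2\right)^{2}}\right)^{3} = \left(\sqrt{\left(-3\right)^{2} + 4}\right)^{3} = \left(\sqrt{9 + 4}\right)^{3} = \left(\sqrt{13}\right)^{3} = 13 \sqrt{13}$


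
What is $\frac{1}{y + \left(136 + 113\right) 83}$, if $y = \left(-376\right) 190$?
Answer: $- \frac{1}{50773} \approx -1.9695 \cdot 10^{-5}$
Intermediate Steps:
$y = -71440$
$\frac{1}{y + \left(136 + 113\right) 83} = \frac{1}{-71440 + \left(136 + 113\right) 83} = \frac{1}{-71440 + 249 \cdot 83} = \frac{1}{-71440 + 20667} = \frac{1}{-50773} = - \frac{1}{50773}$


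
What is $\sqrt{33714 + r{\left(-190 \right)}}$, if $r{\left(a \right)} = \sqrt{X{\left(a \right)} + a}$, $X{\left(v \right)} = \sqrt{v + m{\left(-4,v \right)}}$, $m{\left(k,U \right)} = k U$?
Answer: $\sqrt{33714 + i \sqrt{190 - \sqrt{570}}} \approx 183.61 + 0.0351 i$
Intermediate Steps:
$m{\left(k,U \right)} = U k$
$X{\left(v \right)} = \sqrt{3} \sqrt{- v}$ ($X{\left(v \right)} = \sqrt{v + v \left(-4\right)} = \sqrt{v - 4 v} = \sqrt{- 3 v} = \sqrt{3} \sqrt{- v}$)
$r{\left(a \right)} = \sqrt{a + \sqrt{3} \sqrt{- a}}$ ($r{\left(a \right)} = \sqrt{\sqrt{3} \sqrt{- a} + a} = \sqrt{a + \sqrt{3} \sqrt{- a}}$)
$\sqrt{33714 + r{\left(-190 \right)}} = \sqrt{33714 + \sqrt{-190 + \sqrt{3} \sqrt{\left(-1\right) \left(-190\right)}}} = \sqrt{33714 + \sqrt{-190 + \sqrt{3} \sqrt{190}}} = \sqrt{33714 + \sqrt{-190 + \sqrt{570}}}$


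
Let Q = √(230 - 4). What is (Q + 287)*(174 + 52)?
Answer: 64862 + 226*√226 ≈ 68260.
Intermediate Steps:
Q = √226 ≈ 15.033
(Q + 287)*(174 + 52) = (√226 + 287)*(174 + 52) = (287 + √226)*226 = 64862 + 226*√226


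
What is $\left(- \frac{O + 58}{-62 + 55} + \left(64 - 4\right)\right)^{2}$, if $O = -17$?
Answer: $\frac{212521}{49} \approx 4337.2$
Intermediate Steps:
$\left(- \frac{O + 58}{-62 + 55} + \left(64 - 4\right)\right)^{2} = \left(- \frac{-17 + 58}{-62 + 55} + \left(64 - 4\right)\right)^{2} = \left(- \frac{41}{-7} + 60\right)^{2} = \left(- \frac{41 \left(-1\right)}{7} + 60\right)^{2} = \left(\left(-1\right) \left(- \frac{41}{7}\right) + 60\right)^{2} = \left(\frac{41}{7} + 60\right)^{2} = \left(\frac{461}{7}\right)^{2} = \frac{212521}{49}$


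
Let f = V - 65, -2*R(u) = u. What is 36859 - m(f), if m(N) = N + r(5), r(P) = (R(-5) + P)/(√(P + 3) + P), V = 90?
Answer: 1252281/34 + 15*√2/17 ≈ 36833.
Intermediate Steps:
R(u) = -u/2
f = 25 (f = 90 - 65 = 25)
r(P) = (5/2 + P)/(P + √(3 + P)) (r(P) = (-½*(-5) + P)/(√(P + 3) + P) = (5/2 + P)/(√(3 + P) + P) = (5/2 + P)/(P + √(3 + P)))
m(N) = N + 15/(2*(5 + 2*√2)) (m(N) = N + (5/2 + 5)/(5 + √(3 + 5)) = N + (15/2)/(5 + √8) = N + (15/2)/(5 + 2*√2) = N + 15/(2*(5 + 2*√2)))
36859 - m(f) = 36859 - (75/34 + 25 - 15*√2/17) = 36859 - (925/34 - 15*√2/17) = 36859 + (-925/34 + 15*√2/17) = 1252281/34 + 15*√2/17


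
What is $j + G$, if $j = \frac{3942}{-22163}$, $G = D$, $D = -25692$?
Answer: $- \frac{569415738}{22163} \approx -25692.0$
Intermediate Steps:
$G = -25692$
$j = - \frac{3942}{22163}$ ($j = 3942 \left(- \frac{1}{22163}\right) = - \frac{3942}{22163} \approx -0.17786$)
$j + G = - \frac{3942}{22163} - 25692 = - \frac{569415738}{22163}$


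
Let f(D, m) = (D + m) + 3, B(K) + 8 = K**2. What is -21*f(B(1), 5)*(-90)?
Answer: 1890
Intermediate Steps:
B(K) = -8 + K**2
f(D, m) = 3 + D + m
-21*f(B(1), 5)*(-90) = -21*(3 + (-8 + 1**2) + 5)*(-90) = -21*(3 + (-8 + 1) + 5)*(-90) = -21*(3 - 7 + 5)*(-90) = -21*1*(-90) = -21*(-90) = 1890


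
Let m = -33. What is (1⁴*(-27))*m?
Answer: 891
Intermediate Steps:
(1⁴*(-27))*m = (1⁴*(-27))*(-33) = (1*(-27))*(-33) = -27*(-33) = 891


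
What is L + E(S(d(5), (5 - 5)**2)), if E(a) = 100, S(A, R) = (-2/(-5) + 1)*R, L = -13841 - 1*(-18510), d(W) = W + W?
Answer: 4769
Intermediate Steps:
d(W) = 2*W
L = 4669 (L = -13841 + 18510 = 4669)
S(A, R) = 7*R/5 (S(A, R) = (-2*(-1/5) + 1)*R = (2/5 + 1)*R = 7*R/5)
L + E(S(d(5), (5 - 5)**2)) = 4669 + 100 = 4769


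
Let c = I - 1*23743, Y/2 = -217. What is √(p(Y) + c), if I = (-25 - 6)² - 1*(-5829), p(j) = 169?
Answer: 4*I*√1049 ≈ 129.55*I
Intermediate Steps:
Y = -434 (Y = 2*(-217) = -434)
I = 6790 (I = (-31)² + 5829 = 961 + 5829 = 6790)
c = -16953 (c = 6790 - 1*23743 = 6790 - 23743 = -16953)
√(p(Y) + c) = √(169 - 16953) = √(-16784) = 4*I*√1049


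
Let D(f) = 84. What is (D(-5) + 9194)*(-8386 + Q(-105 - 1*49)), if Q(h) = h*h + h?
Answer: 140802928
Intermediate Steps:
Q(h) = h + h² (Q(h) = h² + h = h + h²)
(D(-5) + 9194)*(-8386 + Q(-105 - 1*49)) = (84 + 9194)*(-8386 + (-105 - 1*49)*(1 + (-105 - 1*49))) = 9278*(-8386 + (-105 - 49)*(1 + (-105 - 49))) = 9278*(-8386 - 154*(1 - 154)) = 9278*(-8386 - 154*(-153)) = 9278*(-8386 + 23562) = 9278*15176 = 140802928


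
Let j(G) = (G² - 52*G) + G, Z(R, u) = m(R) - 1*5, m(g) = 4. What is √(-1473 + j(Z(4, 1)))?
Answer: 7*I*√29 ≈ 37.696*I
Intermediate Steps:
Z(R, u) = -1 (Z(R, u) = 4 - 1*5 = 4 - 5 = -1)
j(G) = G² - 51*G
√(-1473 + j(Z(4, 1))) = √(-1473 - (-51 - 1)) = √(-1473 - 1*(-52)) = √(-1473 + 52) = √(-1421) = 7*I*√29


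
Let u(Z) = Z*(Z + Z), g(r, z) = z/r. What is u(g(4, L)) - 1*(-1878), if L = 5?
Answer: 15049/8 ≈ 1881.1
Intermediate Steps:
u(Z) = 2*Z² (u(Z) = Z*(2*Z) = 2*Z²)
u(g(4, L)) - 1*(-1878) = 2*(5/4)² - 1*(-1878) = 2*(5*(¼))² + 1878 = 2*(5/4)² + 1878 = 2*(25/16) + 1878 = 25/8 + 1878 = 15049/8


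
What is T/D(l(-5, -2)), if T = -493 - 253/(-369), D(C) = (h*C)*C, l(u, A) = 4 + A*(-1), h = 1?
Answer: -45416/3321 ≈ -13.675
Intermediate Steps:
l(u, A) = 4 - A
D(C) = C² (D(C) = (1*C)*C = C*C = C²)
T = -181664/369 (T = -493 - 253*(-1)/369 = -493 - 1*(-253/369) = -493 + 253/369 = -181664/369 ≈ -492.31)
T/D(l(-5, -2)) = -181664/(369*(4 - 1*(-2))²) = -181664/(369*(4 + 2)²) = -181664/(369*(6²)) = -181664/369/36 = -181664/369*1/36 = -45416/3321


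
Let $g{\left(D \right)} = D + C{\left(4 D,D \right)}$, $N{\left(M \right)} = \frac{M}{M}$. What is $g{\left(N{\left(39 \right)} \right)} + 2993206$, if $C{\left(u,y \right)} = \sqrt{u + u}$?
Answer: $2993207 + 2 \sqrt{2} \approx 2.9932 \cdot 10^{6}$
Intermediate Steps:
$C{\left(u,y \right)} = \sqrt{2} \sqrt{u}$ ($C{\left(u,y \right)} = \sqrt{2 u} = \sqrt{2} \sqrt{u}$)
$N{\left(M \right)} = 1$
$g{\left(D \right)} = D + 2 \sqrt{2} \sqrt{D}$ ($g{\left(D \right)} = D + \sqrt{2} \sqrt{4 D} = D + \sqrt{2} \cdot 2 \sqrt{D} = D + 2 \sqrt{2} \sqrt{D}$)
$g{\left(N{\left(39 \right)} \right)} + 2993206 = \left(1 + 2 \sqrt{2} \sqrt{1}\right) + 2993206 = \left(1 + 2 \sqrt{2} \cdot 1\right) + 2993206 = \left(1 + 2 \sqrt{2}\right) + 2993206 = 2993207 + 2 \sqrt{2}$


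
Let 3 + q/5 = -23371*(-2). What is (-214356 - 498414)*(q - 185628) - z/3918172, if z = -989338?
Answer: -67119688261856071/1959086 ≈ -3.4261e+10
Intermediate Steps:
q = 233695 (q = -15 + 5*(-23371*(-2)) = -15 + 5*46742 = -15 + 233710 = 233695)
(-214356 - 498414)*(q - 185628) - z/3918172 = (-214356 - 498414)*(233695 - 185628) - (-989338)/3918172 = -712770*48067 - (-989338)/3918172 = -34260715590 - 1*(-494669/1959086) = -34260715590 + 494669/1959086 = -67119688261856071/1959086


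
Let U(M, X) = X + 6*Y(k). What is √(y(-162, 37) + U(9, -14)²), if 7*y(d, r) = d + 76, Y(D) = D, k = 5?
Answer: √11942/7 ≈ 15.611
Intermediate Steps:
U(M, X) = 30 + X (U(M, X) = X + 6*5 = X + 30 = 30 + X)
y(d, r) = 76/7 + d/7 (y(d, r) = (d + 76)/7 = (76 + d)/7 = 76/7 + d/7)
√(y(-162, 37) + U(9, -14)²) = √((76/7 + (⅐)*(-162)) + (30 - 14)²) = √((76/7 - 162/7) + 16²) = √(-86/7 + 256) = √(1706/7) = √11942/7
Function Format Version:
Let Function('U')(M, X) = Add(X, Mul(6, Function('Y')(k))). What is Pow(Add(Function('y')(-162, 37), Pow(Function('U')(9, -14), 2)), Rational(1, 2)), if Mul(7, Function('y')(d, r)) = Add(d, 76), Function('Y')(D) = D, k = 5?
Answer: Mul(Rational(1, 7), Pow(11942, Rational(1, 2))) ≈ 15.611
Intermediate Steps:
Function('U')(M, X) = Add(30, X) (Function('U')(M, X) = Add(X, Mul(6, 5)) = Add(X, 30) = Add(30, X))
Function('y')(d, r) = Add(Rational(76, 7), Mul(Rational(1, 7), d)) (Function('y')(d, r) = Mul(Rational(1, 7), Add(d, 76)) = Mul(Rational(1, 7), Add(76, d)) = Add(Rational(76, 7), Mul(Rational(1, 7), d)))
Pow(Add(Function('y')(-162, 37), Pow(Function('U')(9, -14), 2)), Rational(1, 2)) = Pow(Add(Add(Rational(76, 7), Mul(Rational(1, 7), -162)), Pow(Add(30, -14), 2)), Rational(1, 2)) = Pow(Add(Add(Rational(76, 7), Rational(-162, 7)), Pow(16, 2)), Rational(1, 2)) = Pow(Add(Rational(-86, 7), 256), Rational(1, 2)) = Pow(Rational(1706, 7), Rational(1, 2)) = Mul(Rational(1, 7), Pow(11942, Rational(1, 2)))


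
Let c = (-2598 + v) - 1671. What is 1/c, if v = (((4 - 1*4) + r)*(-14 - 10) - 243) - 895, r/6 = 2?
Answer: -1/5695 ≈ -0.00017559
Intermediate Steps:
r = 12 (r = 6*2 = 12)
v = -1426 (v = (((4 - 1*4) + 12)*(-14 - 10) - 243) - 895 = (((4 - 4) + 12)*(-24) - 243) - 895 = ((0 + 12)*(-24) - 243) - 895 = (12*(-24) - 243) - 895 = (-288 - 243) - 895 = -531 - 895 = -1426)
c = -5695 (c = (-2598 - 1426) - 1671 = -4024 - 1671 = -5695)
1/c = 1/(-5695) = -1/5695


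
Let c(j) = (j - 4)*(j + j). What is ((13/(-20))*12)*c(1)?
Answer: 234/5 ≈ 46.800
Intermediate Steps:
c(j) = 2*j*(-4 + j) (c(j) = (-4 + j)*(2*j) = 2*j*(-4 + j))
((13/(-20))*12)*c(1) = ((13/(-20))*12)*(2*1*(-4 + 1)) = ((13*(-1/20))*12)*(2*1*(-3)) = -13/20*12*(-6) = -39/5*(-6) = 234/5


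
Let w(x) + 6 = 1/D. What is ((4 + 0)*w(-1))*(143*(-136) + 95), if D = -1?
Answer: 541884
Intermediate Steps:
w(x) = -7 (w(x) = -6 + 1/(-1) = -6 - 1 = -7)
((4 + 0)*w(-1))*(143*(-136) + 95) = ((4 + 0)*(-7))*(143*(-136) + 95) = (4*(-7))*(-19448 + 95) = -28*(-19353) = 541884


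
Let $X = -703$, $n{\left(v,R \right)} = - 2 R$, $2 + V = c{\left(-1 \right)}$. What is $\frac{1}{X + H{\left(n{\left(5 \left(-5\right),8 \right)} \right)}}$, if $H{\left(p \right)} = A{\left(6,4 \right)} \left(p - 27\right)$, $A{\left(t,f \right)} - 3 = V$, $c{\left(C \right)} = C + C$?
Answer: $- \frac{1}{660} \approx -0.0015152$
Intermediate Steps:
$c{\left(C \right)} = 2 C$
$V = -4$ ($V = -2 + 2 \left(-1\right) = -2 - 2 = -4$)
$A{\left(t,f \right)} = -1$ ($A{\left(t,f \right)} = 3 - 4 = -1$)
$H{\left(p \right)} = 27 - p$ ($H{\left(p \right)} = - (p - 27) = - (-27 + p) = 27 - p$)
$\frac{1}{X + H{\left(n{\left(5 \left(-5\right),8 \right)} \right)}} = \frac{1}{-703 + \left(27 - \left(-2\right) 8\right)} = \frac{1}{-703 + \left(27 - -16\right)} = \frac{1}{-703 + \left(27 + 16\right)} = \frac{1}{-703 + 43} = \frac{1}{-660} = - \frac{1}{660}$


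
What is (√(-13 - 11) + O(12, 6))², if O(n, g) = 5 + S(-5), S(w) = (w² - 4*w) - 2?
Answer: 2280 + 192*I*√6 ≈ 2280.0 + 470.3*I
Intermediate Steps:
S(w) = -2 + w² - 4*w
O(n, g) = 48 (O(n, g) = 5 + (-2 + (-5)² - 4*(-5)) = 5 + (-2 + 25 + 20) = 5 + 43 = 48)
(√(-13 - 11) + O(12, 6))² = (√(-13 - 11) + 48)² = (√(-24) + 48)² = (2*I*√6 + 48)² = (48 + 2*I*√6)²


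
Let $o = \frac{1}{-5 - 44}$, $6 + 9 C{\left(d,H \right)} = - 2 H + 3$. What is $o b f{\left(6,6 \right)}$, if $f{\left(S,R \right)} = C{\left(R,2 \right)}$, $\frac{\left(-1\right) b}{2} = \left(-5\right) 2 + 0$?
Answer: $\frac{20}{63} \approx 0.31746$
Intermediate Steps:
$C{\left(d,H \right)} = - \frac{1}{3} - \frac{2 H}{9}$ ($C{\left(d,H \right)} = - \frac{2}{3} + \frac{- 2 H + 3}{9} = - \frac{2}{3} + \frac{3 - 2 H}{9} = - \frac{2}{3} - \left(- \frac{1}{3} + \frac{2 H}{9}\right) = - \frac{1}{3} - \frac{2 H}{9}$)
$b = 20$ ($b = - 2 \left(\left(-5\right) 2 + 0\right) = - 2 \left(-10 + 0\right) = \left(-2\right) \left(-10\right) = 20$)
$f{\left(S,R \right)} = - \frac{7}{9}$ ($f{\left(S,R \right)} = - \frac{1}{3} - \frac{4}{9} = - \frac{7}{9}$)
$o = - \frac{1}{49}$ ($o = \frac{1}{-49} = - \frac{1}{49} \approx -0.020408$)
$o b f{\left(6,6 \right)} = \left(- \frac{1}{49}\right) 20 \left(- \frac{7}{9}\right) = \left(- \frac{20}{49}\right) \left(- \frac{7}{9}\right) = \frac{20}{63}$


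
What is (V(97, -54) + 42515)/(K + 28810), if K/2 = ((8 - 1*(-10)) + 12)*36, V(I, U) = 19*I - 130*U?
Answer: 25689/15485 ≈ 1.6590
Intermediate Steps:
V(I, U) = -130*U + 19*I
K = 2160 (K = 2*(((8 - 1*(-10)) + 12)*36) = 2*(((8 + 10) + 12)*36) = 2*((18 + 12)*36) = 2*(30*36) = 2*1080 = 2160)
(V(97, -54) + 42515)/(K + 28810) = ((-130*(-54) + 19*97) + 42515)/(2160 + 28810) = ((7020 + 1843) + 42515)/30970 = (8863 + 42515)*(1/30970) = 51378*(1/30970) = 25689/15485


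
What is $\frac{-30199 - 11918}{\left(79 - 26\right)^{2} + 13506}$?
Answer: $- \frac{42117}{16315} \approx -2.5815$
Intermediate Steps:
$\frac{-30199 - 11918}{\left(79 - 26\right)^{2} + 13506} = - \frac{42117}{53^{2} + 13506} = - \frac{42117}{2809 + 13506} = - \frac{42117}{16315}$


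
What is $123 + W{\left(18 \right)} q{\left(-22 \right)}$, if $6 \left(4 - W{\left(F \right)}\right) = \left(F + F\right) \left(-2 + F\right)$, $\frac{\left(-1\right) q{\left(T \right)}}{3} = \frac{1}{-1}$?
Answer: $-153$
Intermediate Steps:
$q{\left(T \right)} = 3$ ($q{\left(T \right)} = - \frac{3}{-1} = \left(-3\right) \left(-1\right) = 3$)
$W{\left(F \right)} = 4 - \frac{F \left(-2 + F\right)}{3}$ ($W{\left(F \right)} = 4 - \frac{\left(F + F\right) \left(-2 + F\right)}{6} = 4 - \frac{2 F \left(-2 + F\right)}{6} = 4 - \frac{F \left(-2 + F\right)}{3}$)
$123 + W{\left(18 \right)} q{\left(-22 \right)} = 123 + \left(4 - \frac{18^{2}}{3} + \frac{2}{3} \cdot 18\right) 3 = 123 + \left(4 - 108 + 12\right) 3 = 123 - 276 = -153$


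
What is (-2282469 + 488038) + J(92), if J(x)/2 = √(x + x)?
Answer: -1794431 + 4*√46 ≈ -1.7944e+6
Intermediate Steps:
J(x) = 2*√2*√x (J(x) = 2*√(x + x) = 2*√(2*x) = 2*(√2*√x) = 2*√2*√x)
(-2282469 + 488038) + J(92) = (-2282469 + 488038) + 2*√2*√92 = -1794431 + 2*√2*(2*√23) = -1794431 + 4*√46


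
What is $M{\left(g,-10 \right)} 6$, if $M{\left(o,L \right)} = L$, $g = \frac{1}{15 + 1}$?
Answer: $-60$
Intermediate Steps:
$g = \frac{1}{16} \approx 0.0625$
$M{\left(g,-10 \right)} 6 = \left(-10\right) 6 = -60$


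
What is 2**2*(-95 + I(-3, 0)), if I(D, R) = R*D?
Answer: -380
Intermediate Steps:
I(D, R) = D*R
2**2*(-95 + I(-3, 0)) = 2**2*(-95 - 3*0) = 4*(-95 + 0) = 4*(-95) = -380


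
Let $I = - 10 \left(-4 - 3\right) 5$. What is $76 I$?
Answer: $26600$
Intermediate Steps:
$I = 350$ ($I = \left(-10\right) \left(-7\right) 5 = 70 \cdot 5 = 350$)
$76 I = 76 \cdot 350 = 26600$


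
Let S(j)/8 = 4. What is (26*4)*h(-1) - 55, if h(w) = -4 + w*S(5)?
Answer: -3799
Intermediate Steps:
S(j) = 32 (S(j) = 8*4 = 32)
h(w) = -4 + 32*w (h(w) = -4 + w*32 = -4 + 32*w)
(26*4)*h(-1) - 55 = (26*4)*(-4 + 32*(-1)) - 55 = 104*(-4 - 32) - 55 = 104*(-36) - 55 = -3744 - 55 = -3799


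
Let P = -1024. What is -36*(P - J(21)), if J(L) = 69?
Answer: 39348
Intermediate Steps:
-36*(P - J(21)) = -36*(-1024 - 1*69) = -36*(-1024 - 69) = -36*(-1093) = 39348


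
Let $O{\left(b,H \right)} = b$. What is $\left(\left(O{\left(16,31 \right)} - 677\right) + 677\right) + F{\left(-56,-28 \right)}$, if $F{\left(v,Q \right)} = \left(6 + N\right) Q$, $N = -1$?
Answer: $-124$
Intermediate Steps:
$F{\left(v,Q \right)} = 5 Q$ ($F{\left(v,Q \right)} = \left(6 - 1\right) Q = 5 Q$)
$\left(\left(O{\left(16,31 \right)} - 677\right) + 677\right) + F{\left(-56,-28 \right)} = \left(\left(16 - 677\right) + 677\right) + 5 \left(-28\right) = \left(-661 + 677\right) - 140 = 16 - 140 = -124$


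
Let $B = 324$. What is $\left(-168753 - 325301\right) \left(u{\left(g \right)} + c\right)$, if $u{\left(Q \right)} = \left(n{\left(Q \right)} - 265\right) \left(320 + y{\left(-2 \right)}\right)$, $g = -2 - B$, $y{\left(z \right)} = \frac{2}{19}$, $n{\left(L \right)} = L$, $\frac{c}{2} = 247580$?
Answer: $- \frac{2872221465212}{19} \approx -1.5117 \cdot 10^{11}$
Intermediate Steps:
$c = 495160$ ($c = 2 \cdot 247580 = 495160$)
$y{\left(z \right)} = \frac{2}{19}$ ($y{\left(z \right)} = 2 \cdot \frac{1}{19} = \frac{2}{19}$)
$g = -326$ ($g = -2 - 324 = -326$)
$u{\left(Q \right)} = - \frac{1611730}{19} + \frac{6082 Q}{19}$ ($u{\left(Q \right)} = \left(Q - 265\right) \left(320 + \frac{2}{19}\right) = \left(-265 + Q\right) \frac{6082}{19} = - \frac{1611730}{19} + \frac{6082 Q}{19}$)
$\left(-168753 - 325301\right) \left(u{\left(g \right)} + c\right) = \left(-168753 - 325301\right) \left(\left(- \frac{1611730}{19} + \frac{6082}{19} \left(-326\right)\right) + 495160\right) = - 494054 \left(\left(- \frac{1611730}{19} - \frac{1982732}{19}\right) + 495160\right) = - 494054 \left(- \frac{3594462}{19} + 495160\right) = \left(-494054\right) \frac{5813578}{19} = - \frac{2872221465212}{19}$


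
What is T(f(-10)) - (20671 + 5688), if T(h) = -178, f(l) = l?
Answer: -26537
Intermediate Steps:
T(f(-10)) - (20671 + 5688) = -178 - (20671 + 5688) = -178 - 1*26359 = -178 - 26359 = -26537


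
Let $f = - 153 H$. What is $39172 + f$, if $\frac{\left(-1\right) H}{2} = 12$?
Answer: $42844$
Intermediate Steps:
$H = -24$ ($H = \left(-2\right) 12 = -24$)
$f = 3672$ ($f = \left(-153\right) \left(-24\right) = 3672$)
$39172 + f = 39172 + 3672 = 42844$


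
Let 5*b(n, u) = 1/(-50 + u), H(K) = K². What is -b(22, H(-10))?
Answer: -1/250 ≈ -0.0040000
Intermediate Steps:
b(n, u) = 1/(5*(-50 + u))
-b(22, H(-10)) = -1/(5*(-50 + (-10)²)) = -1/(5*(-50 + 100)) = -1/(5*50) = -1*1/250 = -1/250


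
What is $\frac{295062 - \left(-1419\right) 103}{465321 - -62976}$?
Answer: $\frac{147073}{176099} \approx 0.83517$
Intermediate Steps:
$\frac{295062 - \left(-1419\right) 103}{465321 - -62976} = \frac{295062 - -146157}{465321 + 62976} = \frac{295062 + 146157}{528297} = 441219 \cdot \frac{1}{528297} = \frac{147073}{176099}$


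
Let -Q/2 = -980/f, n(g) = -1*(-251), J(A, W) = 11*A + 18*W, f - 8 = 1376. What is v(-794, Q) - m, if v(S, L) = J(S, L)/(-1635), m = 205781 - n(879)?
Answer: -58133681578/282855 ≈ -2.0552e+5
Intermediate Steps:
f = 1384 (f = 8 + 1376 = 1384)
n(g) = 251
Q = 245/173 (Q = -(-1960)/1384 = -2*(-245/346) = 245/173 ≈ 1.4162)
m = 205530 (m = 205781 - 1*251 = 205781 - 251 = 205530)
v(S, L) = -11*S/1635 - 6*L/545 (v(S, L) = (11*S + 18*L)/(-1635) = (11*S + 18*L)*(-1/1635) = -11*S/1635 - 6*L/545)
v(-794, Q) - m = (-11/1635*(-794) - 6/545*245/173) - 1*205530 = (8734/1635 - 294/18857) - 205530 = 1506572/282855 - 205530 = -58133681578/282855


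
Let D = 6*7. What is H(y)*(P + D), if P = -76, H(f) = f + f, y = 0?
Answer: 0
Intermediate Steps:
H(f) = 2*f
D = 42
H(y)*(P + D) = (2*0)*(-76 + 42) = 0*(-34) = 0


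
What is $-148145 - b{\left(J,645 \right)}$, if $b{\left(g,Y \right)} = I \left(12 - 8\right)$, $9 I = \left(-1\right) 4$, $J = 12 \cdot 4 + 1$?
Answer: $- \frac{1333289}{9} \approx -1.4814 \cdot 10^{5}$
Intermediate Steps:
$J = 49$ ($J = 48 + 1 = 49$)
$I = - \frac{4}{9}$ ($I = \frac{\left(-1\right) 4}{9} = \frac{1}{9} \left(-4\right) = - \frac{4}{9} \approx -0.44444$)
$b{\left(g,Y \right)} = - \frac{16}{9}$ ($b{\left(g,Y \right)} = - \frac{4 \left(12 - 8\right)}{9} = \left(- \frac{4}{9}\right) 4 = - \frac{16}{9}$)
$-148145 - b{\left(J,645 \right)} = -148145 - - \frac{16}{9} = -148145 + \frac{16}{9} = - \frac{1333289}{9}$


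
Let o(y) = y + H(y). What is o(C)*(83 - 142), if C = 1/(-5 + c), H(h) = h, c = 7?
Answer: -59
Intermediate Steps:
C = ½ (C = 1/(-5 + 7) = 1/2 = ½ ≈ 0.50000)
o(y) = 2*y (o(y) = y + y = 2*y)
o(C)*(83 - 142) = (2*(½))*(83 - 142) = 1*(-59) = -59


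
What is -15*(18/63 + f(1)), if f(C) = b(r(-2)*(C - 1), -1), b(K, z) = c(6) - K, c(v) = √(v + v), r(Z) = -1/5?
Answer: -30/7 - 30*√3 ≈ -56.247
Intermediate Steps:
r(Z) = -⅕ (r(Z) = -1*⅕ = -⅕)
c(v) = √2*√v (c(v) = √(2*v) = √2*√v)
b(K, z) = -K + 2*√3 (b(K, z) = √2*√6 - K = 2*√3 - K = -K + 2*√3)
f(C) = -⅕ + 2*√3 + C/5 (f(C) = -(-1)*(C - 1)/5 + 2*√3 = -(-1)*(-1 + C)/5 + 2*√3 = -(⅕ - C/5) + 2*√3 = (-⅕ + C/5) + 2*√3 = -⅕ + 2*√3 + C/5)
-15*(18/63 + f(1)) = -15*(18/63 + (-⅕ + 2*√3 + (⅕)*1)) = -15*(18*(1/63) + (-⅕ + 2*√3 + ⅕)) = -15*(2/7 + 2*√3) = -30/7 - 30*√3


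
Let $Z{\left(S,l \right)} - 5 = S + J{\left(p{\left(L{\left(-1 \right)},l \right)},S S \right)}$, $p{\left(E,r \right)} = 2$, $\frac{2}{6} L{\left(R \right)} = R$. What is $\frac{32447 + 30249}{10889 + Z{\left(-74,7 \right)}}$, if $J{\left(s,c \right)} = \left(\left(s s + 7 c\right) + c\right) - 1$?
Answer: $\frac{62696}{54631} \approx 1.1476$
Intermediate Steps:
$L{\left(R \right)} = 3 R$
$J{\left(s,c \right)} = -1 + s^{2} + 8 c$ ($J{\left(s,c \right)} = \left(\left(s^{2} + 7 c\right) + c\right) - 1 = \left(s^{2} + 8 c\right) - 1 = -1 + s^{2} + 8 c$)
$Z{\left(S,l \right)} = 8 + S + 8 S^{2}$ ($Z{\left(S,l \right)} = 5 + \left(S + \left(-1 + 2^{2} + 8 S S\right)\right) = 5 + \left(S + \left(-1 + 4 + 8 S^{2}\right)\right) = 5 + \left(S + \left(3 + 8 S^{2}\right)\right) = 5 + \left(3 + S + 8 S^{2}\right) = 8 + S + 8 S^{2}$)
$\frac{32447 + 30249}{10889 + Z{\left(-74,7 \right)}} = \frac{32447 + 30249}{10889 + \left(8 - 74 + 8 \left(-74\right)^{2}\right)} = \frac{62696}{10889 + \left(8 - 74 + 8 \cdot 5476\right)} = \frac{62696}{10889 + \left(8 - 74 + 43808\right)} = \frac{62696}{10889 + 43742} = \frac{62696}{54631}$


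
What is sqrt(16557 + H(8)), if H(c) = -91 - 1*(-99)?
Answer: sqrt(16565) ≈ 128.71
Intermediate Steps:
H(c) = 8 (H(c) = -91 + 99 = 8)
sqrt(16557 + H(8)) = sqrt(16557 + 8) = sqrt(16565)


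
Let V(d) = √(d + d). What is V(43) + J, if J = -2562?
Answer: -2562 + √86 ≈ -2552.7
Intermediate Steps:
V(d) = √2*√d (V(d) = √(2*d) = √2*√d)
V(43) + J = √2*√43 - 2562 = √86 - 2562 = -2562 + √86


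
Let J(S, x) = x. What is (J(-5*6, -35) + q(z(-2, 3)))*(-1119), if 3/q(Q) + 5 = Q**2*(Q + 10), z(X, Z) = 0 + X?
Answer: 117122/3 ≈ 39041.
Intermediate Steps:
z(X, Z) = X
q(Q) = 3/(-5 + Q**2*(10 + Q)) (q(Q) = 3/(-5 + Q**2*(Q + 10)) = 3/(-5 + Q**2*(10 + Q)))
(J(-5*6, -35) + q(z(-2, 3)))*(-1119) = (-35 + 3/(-5 + (-2)**3 + 10*(-2)**2))*(-1119) = (-35 + 3/(-5 - 8 + 10*4))*(-1119) = (-35 + 3/(-5 - 8 + 40))*(-1119) = (-35 + 3/27)*(-1119) = (-35 + 3*(1/27))*(-1119) = (-35 + 1/9)*(-1119) = -314/9*(-1119) = 117122/3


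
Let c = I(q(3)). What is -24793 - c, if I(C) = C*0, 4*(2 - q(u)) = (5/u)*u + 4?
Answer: -24793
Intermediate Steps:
q(u) = -1/4 (q(u) = 2 - ((5/u)*u + 4)/4 = 2 - (5 + 4)/4 = 2 - 1/4*9 = 2 - 9/4 = -1/4)
I(C) = 0
c = 0
-24793 - c = -24793 - 1*0 = -24793 + 0 = -24793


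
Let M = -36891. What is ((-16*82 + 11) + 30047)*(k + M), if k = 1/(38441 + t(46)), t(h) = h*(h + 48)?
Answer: -15116981109348/14255 ≈ -1.0605e+9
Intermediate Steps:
t(h) = h*(48 + h)
k = 1/42765 (k = 1/(38441 + 46*(48 + 46)) = 1/(38441 + 46*94) = 1/(38441 + 4324) = 1/42765 ≈ 2.3384e-5)
((-16*82 + 11) + 30047)*(k + M) = ((-16*82 + 11) + 30047)*(1/42765 - 36891) = ((-1312 + 11) + 30047)*(-1577643614/42765) = (-1301 + 30047)*(-1577643614/42765) = 28746*(-1577643614/42765) = -15116981109348/14255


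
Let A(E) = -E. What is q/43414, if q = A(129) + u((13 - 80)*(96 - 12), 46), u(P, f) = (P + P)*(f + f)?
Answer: -1035681/43414 ≈ -23.856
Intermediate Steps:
u(P, f) = 4*P*f (u(P, f) = (2*P)*(2*f) = 4*P*f)
q = -1035681 (q = -1*129 + 4*((13 - 80)*(96 - 12))*46 = -129 + 4*(-67*84)*46 = -129 + 4*(-5628)*46 = -129 - 1035552 = -1035681)
q/43414 = -1035681/43414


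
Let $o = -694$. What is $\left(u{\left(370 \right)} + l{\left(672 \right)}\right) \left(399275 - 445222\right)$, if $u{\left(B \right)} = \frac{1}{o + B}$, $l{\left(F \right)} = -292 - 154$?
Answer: $\frac{6639571235}{324} \approx 2.0493 \cdot 10^{7}$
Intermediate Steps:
$l{\left(F \right)} = -446$ ($l{\left(F \right)} = -292 - 154 = -446$)
$u{\left(B \right)} = \frac{1}{-694 + B}$
$\left(u{\left(370 \right)} + l{\left(672 \right)}\right) \left(399275 - 445222\right) = \left(\frac{1}{-694 + 370} - 446\right) \left(399275 - 445222\right) = \left(\frac{1}{-324} - 446\right) \left(-45947\right) = \left(- \frac{1}{324} - 446\right) \left(-45947\right) = \left(- \frac{144505}{324}\right) \left(-45947\right) = \frac{6639571235}{324}$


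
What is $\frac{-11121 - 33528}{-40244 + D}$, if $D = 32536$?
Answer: $\frac{1089}{188} \approx 5.7926$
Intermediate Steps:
$\frac{-11121 - 33528}{-40244 + D} = \frac{-11121 - 33528}{-40244 + 32536} = - \frac{44649}{-7708} = \left(-44649\right) \left(- \frac{1}{7708}\right) = \frac{1089}{188}$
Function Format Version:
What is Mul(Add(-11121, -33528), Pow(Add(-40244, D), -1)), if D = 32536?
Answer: Rational(1089, 188) ≈ 5.7926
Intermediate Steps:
Mul(Add(-11121, -33528), Pow(Add(-40244, D), -1)) = Mul(Add(-11121, -33528), Pow(Add(-40244, 32536), -1)) = Mul(-44649, Pow(-7708, -1)) = Mul(-44649, Rational(-1, 7708)) = Rational(1089, 188)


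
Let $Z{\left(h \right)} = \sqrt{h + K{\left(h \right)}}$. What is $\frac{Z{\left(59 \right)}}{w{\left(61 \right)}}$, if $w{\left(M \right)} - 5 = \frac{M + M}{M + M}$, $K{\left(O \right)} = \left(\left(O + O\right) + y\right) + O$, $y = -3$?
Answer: $\frac{\sqrt{233}}{6} \approx 2.5441$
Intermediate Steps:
$K{\left(O \right)} = -3 + 3 O$ ($K{\left(O \right)} = \left(\left(O + O\right) - 3\right) + O = \left(2 O - 3\right) + O = \left(-3 + 2 O\right) + O = -3 + 3 O$)
$w{\left(M \right)} = 6$ ($w{\left(M \right)} = 5 + \frac{M + M}{M + M} = 5 + \frac{2 M}{2 M} = 5 + 2 M \frac{1}{2 M} = 5 + 1 = 6$)
$Z{\left(h \right)} = \sqrt{-3 + 4 h}$ ($Z{\left(h \right)} = \sqrt{h + \left(-3 + 3 h\right)} = \sqrt{-3 + 4 h}$)
$\frac{Z{\left(59 \right)}}{w{\left(61 \right)}} = \frac{\sqrt{-3 + 4 \cdot 59}}{6} = \sqrt{-3 + 236} \cdot \frac{1}{6} = \sqrt{233} \cdot \frac{1}{6} = \frac{\sqrt{233}}{6}$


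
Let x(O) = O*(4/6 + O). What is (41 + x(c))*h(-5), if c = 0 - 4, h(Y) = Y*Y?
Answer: 4075/3 ≈ 1358.3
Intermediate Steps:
h(Y) = Y**2
c = -4
x(O) = O*(2/3 + O) (x(O) = O*(4*(1/6) + O) = O*(2/3 + O))
(41 + x(c))*h(-5) = (41 + (1/3)*(-4)*(2 + 3*(-4)))*(-5)**2 = (41 + (1/3)*(-4)*(2 - 12))*25 = (41 + (1/3)*(-4)*(-10))*25 = (41 + 40/3)*25 = (163/3)*25 = 4075/3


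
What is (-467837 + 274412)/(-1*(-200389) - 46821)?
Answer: -193425/153568 ≈ -1.2595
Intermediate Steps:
(-467837 + 274412)/(-1*(-200389) - 46821) = -193425/(200389 - 46821) = -193425/153568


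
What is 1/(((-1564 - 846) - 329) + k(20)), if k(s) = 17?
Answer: -1/2722 ≈ -0.00036738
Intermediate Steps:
1/(((-1564 - 846) - 329) + k(20)) = 1/(((-1564 - 846) - 329) + 17) = 1/((-2410 - 329) + 17) = 1/(-2739 + 17) = 1/(-2722) = -1/2722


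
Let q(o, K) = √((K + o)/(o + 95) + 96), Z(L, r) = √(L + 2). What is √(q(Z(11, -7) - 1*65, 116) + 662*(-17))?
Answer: √(√(2931 + 97*√13) - 11254*√(30 + √13))/(30 + √13)^(¼) ≈ 106.04*I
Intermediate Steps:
Z(L, r) = √(2 + L)
q(o, K) = √(96 + (K + o)/(95 + o)) (q(o, K) = √((K + o)/(95 + o) + 96) = √(96 + (K + o)/(95 + o)))
√(q(Z(11, -7) - 1*65, 116) + 662*(-17)) = √(√((9120 + 116 + 97*(√(2 + 11) - 1*65))/(95 + (√(2 + 11) - 1*65))) + 662*(-17)) = √(√((9120 + 116 + 97*(√13 - 65))/(95 + (√13 - 65))) - 11254) = √(√((9120 + 116 + 97*(-65 + √13))/(95 + (-65 + √13))) - 11254) = √(√((9120 + 116 + (-6305 + 97*√13))/(30 + √13)) - 11254) = √(√((2931 + 97*√13)/(30 + √13)) - 11254) = √(√(2931 + 97*√13)/√(30 + √13) - 11254) = √(-11254 + √(2931 + 97*√13)/√(30 + √13))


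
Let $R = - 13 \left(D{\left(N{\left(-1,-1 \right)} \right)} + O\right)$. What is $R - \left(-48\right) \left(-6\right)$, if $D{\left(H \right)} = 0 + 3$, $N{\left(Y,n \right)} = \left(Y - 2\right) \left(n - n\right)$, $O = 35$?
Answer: $-782$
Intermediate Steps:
$N{\left(Y,n \right)} = 0$ ($N{\left(Y,n \right)} = \left(-2 + Y\right) 0 = 0$)
$D{\left(H \right)} = 3$
$R = -494$ ($R = - 13 \left(3 + 35\right) = \left(-13\right) 38 = -494$)
$R - \left(-48\right) \left(-6\right) = -494 - \left(-48\right) \left(-6\right) = -494 - 288 = -782$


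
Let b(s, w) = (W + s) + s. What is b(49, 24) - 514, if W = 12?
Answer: -404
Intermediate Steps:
b(s, w) = 12 + 2*s (b(s, w) = (12 + s) + s = 12 + 2*s)
b(49, 24) - 514 = (12 + 2*49) - 514 = (12 + 98) - 514 = 110 - 514 = -404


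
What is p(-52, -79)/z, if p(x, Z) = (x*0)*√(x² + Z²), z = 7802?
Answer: 0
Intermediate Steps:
p(x, Z) = 0 (p(x, Z) = 0*√(Z² + x²) = 0)
p(-52, -79)/z = 0/7802 = 0*(1/7802) = 0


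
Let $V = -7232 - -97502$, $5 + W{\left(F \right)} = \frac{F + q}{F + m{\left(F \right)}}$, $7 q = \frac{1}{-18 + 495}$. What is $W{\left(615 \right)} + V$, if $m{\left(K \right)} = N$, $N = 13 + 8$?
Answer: $\frac{95844584273}{1061802} \approx 90266.0$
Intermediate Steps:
$N = 21$
$m{\left(K \right)} = 21$
$q = \frac{1}{3339}$ ($q = \frac{1}{7 \left(-18 + 495\right)} = \frac{1}{7 \cdot 477} = \frac{1}{7} \cdot \frac{1}{477} = \frac{1}{3339} \approx 0.00029949$)
$W{\left(F \right)} = -5 + \frac{\frac{1}{3339} + F}{21 + F}$ ($W{\left(F \right)} = -5 + \frac{F + \frac{1}{3339}}{F + 21} = -5 + \frac{\frac{1}{3339} + F}{21 + F}$)
$V = 90270$ ($V = -7232 + 97502 = 90270$)
$W{\left(615 \right)} + V = \frac{2 \left(-175297 - 4106970\right)}{3339 \left(21 + 615\right)} + 90270 = \frac{2 \left(-175297 - 4106970\right)}{3339 \cdot 636} + 90270 = \frac{2}{3339} \cdot \frac{1}{636} \left(-4282267\right) + 90270 = - \frac{4282267}{1061802} + 90270 = \frac{95844584273}{1061802}$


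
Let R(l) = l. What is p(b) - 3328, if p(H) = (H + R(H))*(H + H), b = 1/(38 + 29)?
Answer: -14939388/4489 ≈ -3328.0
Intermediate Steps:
b = 1/67 ≈ 0.014925
p(H) = 4*H² (p(H) = (H + H)*(H + H) = (2*H)*(2*H) = 4*H²)
p(b) - 3328 = 4*(1/67)² - 3328 = 4*(1/4489) - 3328 = 4/4489 - 3328 = -14939388/4489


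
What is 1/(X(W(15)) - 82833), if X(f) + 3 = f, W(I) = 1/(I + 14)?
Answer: -29/2402243 ≈ -1.2072e-5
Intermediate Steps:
W(I) = 1/(14 + I)
X(f) = -3 + f
1/(X(W(15)) - 82833) = 1/((-3 + 1/(14 + 15)) - 82833) = 1/((-3 + 1/29) - 82833) = 1/(-86/29 - 82833) = 1/(-2402243/29) = -29/2402243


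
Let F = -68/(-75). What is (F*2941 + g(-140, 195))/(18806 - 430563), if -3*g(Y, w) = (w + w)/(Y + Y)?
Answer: -5600639/864689700 ≈ -0.0064771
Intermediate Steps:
F = 68/75 (F = -68*(-1/75) = 68/75 ≈ 0.90667)
g(Y, w) = -w/(3*Y) (g(Y, w) = -(w + w)/(3*(Y + Y)) = -2*w/(3*(2*Y)) = -2*w*1/(2*Y)/3 = -w/(3*Y))
(F*2941 + g(-140, 195))/(18806 - 430563) = ((68/75)*2941 - ⅓*195/(-140))/(18806 - 430563) = (199988/75 - ⅓*195*(-1/140))/(-411757) = (199988/75 + 13/28)*(-1/411757) = (5600639/2100)*(-1/411757) = -5600639/864689700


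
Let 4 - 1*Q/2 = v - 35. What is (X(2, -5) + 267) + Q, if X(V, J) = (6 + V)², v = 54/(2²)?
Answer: 382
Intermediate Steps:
v = 27/2 (v = 54/4 = 54*(¼) = 27/2 ≈ 13.500)
Q = 51 (Q = 8 - 2*(27/2 - 35) = 8 - 2*(-43/2) = 8 + 43 = 51)
(X(2, -5) + 267) + Q = ((6 + 2)² + 267) + 51 = (8² + 267) + 51 = (64 + 267) + 51 = 331 + 51 = 382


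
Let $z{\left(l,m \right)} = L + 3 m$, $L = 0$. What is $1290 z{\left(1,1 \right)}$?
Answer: $3870$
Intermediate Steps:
$z{\left(l,m \right)} = 3 m$ ($z{\left(l,m \right)} = 0 + 3 m = 3 m$)
$1290 z{\left(1,1 \right)} = 1290 \cdot 3 \cdot 1 = 1290 \cdot 3 = 3870$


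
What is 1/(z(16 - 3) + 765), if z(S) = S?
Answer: 1/778 ≈ 0.0012853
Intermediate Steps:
1/(z(16 - 3) + 765) = 1/((16 - 3) + 765) = 1/(13 + 765) = 1/778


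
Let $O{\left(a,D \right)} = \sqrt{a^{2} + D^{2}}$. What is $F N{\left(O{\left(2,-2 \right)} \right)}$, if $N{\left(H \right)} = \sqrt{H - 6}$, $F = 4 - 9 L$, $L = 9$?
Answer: $- 77 i \sqrt{6 - 2 \sqrt{2}} \approx - 137.13 i$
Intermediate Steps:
$F = -77$ ($F = 4 - 81 = -77$)
$O{\left(a,D \right)} = \sqrt{D^{2} + a^{2}}$
$N{\left(H \right)} = \sqrt{-6 + H}$
$F N{\left(O{\left(2,-2 \right)} \right)} = - 77 \sqrt{-6 + \sqrt{\left(-2\right)^{2} + 2^{2}}} = - 77 \sqrt{-6 + \sqrt{4 + 4}} = - 77 \sqrt{-6 + \sqrt{8}} = - 77 \sqrt{-6 + 2 \sqrt{2}}$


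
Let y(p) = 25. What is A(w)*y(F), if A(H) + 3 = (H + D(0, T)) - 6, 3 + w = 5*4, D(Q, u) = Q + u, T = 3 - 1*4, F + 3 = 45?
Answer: 175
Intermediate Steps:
F = 42 (F = -3 + 45 = 42)
T = -1 (T = 3 - 4 = -1)
w = 17 (w = -3 + 5*4 = -3 + 20 = 17)
A(H) = -10 + H (A(H) = -3 + ((H + (0 - 1)) - 6) = -3 + ((H - 1) - 6) = -3 + ((-1 + H) - 6) = -3 + (-7 + H) = -10 + H)
A(w)*y(F) = (-10 + 17)*25 = 7*25 = 175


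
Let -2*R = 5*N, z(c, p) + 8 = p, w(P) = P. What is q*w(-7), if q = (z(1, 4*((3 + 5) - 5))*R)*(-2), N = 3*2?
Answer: -840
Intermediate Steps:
z(c, p) = -8 + p
N = 6
R = -15 (R = -5*6/2 = -1/2*30 = -15)
q = 120 (q = ((-8 + 4*((3 + 5) - 5))*(-15))*(-2) = ((-8 + 4*(8 - 5))*(-15))*(-2) = ((-8 + 4*3)*(-15))*(-2) = ((-8 + 12)*(-15))*(-2) = (4*(-15))*(-2) = -60*(-2) = 120)
q*w(-7) = 120*(-7) = -840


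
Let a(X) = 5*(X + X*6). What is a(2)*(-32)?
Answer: -2240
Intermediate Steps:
a(X) = 35*X (a(X) = 5*(X + 6*X) = 5*(7*X) = 35*X)
a(2)*(-32) = (35*2)*(-32) = 70*(-32) = -2240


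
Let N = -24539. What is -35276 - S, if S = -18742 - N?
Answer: -41073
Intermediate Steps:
S = 5797 (S = -18742 - 1*(-24539) = -18742 + 24539 = 5797)
-35276 - S = -35276 - 1*5797 = -35276 - 5797 = -41073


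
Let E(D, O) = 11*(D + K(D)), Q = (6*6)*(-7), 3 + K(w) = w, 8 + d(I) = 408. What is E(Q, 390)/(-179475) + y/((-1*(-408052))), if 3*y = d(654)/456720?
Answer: 12992005875961/418099372584300 ≈ 0.031074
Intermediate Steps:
d(I) = 400 (d(I) = -8 + 408 = 400)
K(w) = -3 + w
y = 5/17127 (y = (400/456720)/3 = (400*(1/456720))/3 = (1/3)*(5/5709) = 5/17127 ≈ 0.00029194)
Q = -252 (Q = 36*(-7) = -252)
E(D, O) = -33 + 22*D (E(D, O) = 11*(D + (-3 + D)) = 11*(-3 + 2*D) = -33 + 22*D)
E(Q, 390)/(-179475) + y/((-1*(-408052))) = (-33 + 22*(-252))/(-179475) + 5/(17127*((-1*(-408052)))) = (-33 - 5544)*(-1/179475) + (5/17127)/408052 = -5577*(-1/179475) + (5/17127)*(1/408052) = 1859/59825 + 5/6988706604 = 12992005875961/418099372584300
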